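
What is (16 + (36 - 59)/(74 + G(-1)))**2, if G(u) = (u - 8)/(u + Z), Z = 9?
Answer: 83612736/339889 ≈ 246.00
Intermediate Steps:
G(u) = (-8 + u)/(9 + u) (G(u) = (u - 8)/(u + 9) = (-8 + u)/(9 + u))
(16 + (36 - 59)/(74 + G(-1)))**2 = (16 + (36 - 59)/(74 + (-8 - 1)/(9 - 1)))**2 = (16 - 23/(74 - 9/8))**2 = (16 - 23/583/8)**2 = (16 - 23*8/583)**2 = (16 - 184/583)**2 = (9144/583)**2 = 83612736/339889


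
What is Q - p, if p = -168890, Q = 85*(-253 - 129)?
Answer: 136420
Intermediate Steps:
Q = -32470 (Q = 85*(-382) = -32470)
Q - p = -32470 - 1*(-168890) = -32470 + 168890 = 136420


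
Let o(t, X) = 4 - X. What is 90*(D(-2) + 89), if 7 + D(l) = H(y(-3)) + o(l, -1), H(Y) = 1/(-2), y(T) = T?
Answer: 7785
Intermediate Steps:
H(Y) = -½
D(l) = -5/2 (D(l) = -7 + (-½ + (4 - 1*(-1))) = -7 + (-½ + (4 + 1)) = -7 + (-½ + 5) = -7 + 9/2 = -5/2)
90*(D(-2) + 89) = 90*(-5/2 + 89) = 90*(173/2) = 7785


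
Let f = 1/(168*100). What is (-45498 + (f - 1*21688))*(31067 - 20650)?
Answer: -11757926231183/16800 ≈ -6.9988e+8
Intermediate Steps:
f = 1/16800 ≈ 5.9524e-5
(-45498 + (f - 1*21688))*(31067 - 20650) = (-45498 + (1/16800 - 1*21688))*(31067 - 20650) = (-45498 + (1/16800 - 21688))*10417 = (-45498 - 364358399/16800)*10417 = -1128724799/16800*10417 = -11757926231183/16800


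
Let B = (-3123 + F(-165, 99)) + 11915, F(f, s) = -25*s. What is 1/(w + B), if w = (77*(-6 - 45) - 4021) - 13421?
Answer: -1/15052 ≈ -6.6436e-5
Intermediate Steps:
w = -21369 (w = (77*(-51) - 4021) - 13421 = (-3927 - 4021) - 13421 = -7948 - 13421 = -21369)
B = 6317 (B = (-3123 - 25*99) + 11915 = (-3123 - 2475) + 11915 = -5598 + 11915 = 6317)
1/(w + B) = 1/(-21369 + 6317) = 1/(-15052) = -1/15052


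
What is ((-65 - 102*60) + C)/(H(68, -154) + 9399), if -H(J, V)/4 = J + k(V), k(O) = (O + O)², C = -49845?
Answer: 56030/370329 ≈ 0.15130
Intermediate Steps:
k(O) = 4*O² (k(O) = (2*O)² = 4*O²)
H(J, V) = -16*V² - 4*J (H(J, V) = -4*(J + 4*V²) = -16*V² - 4*J)
((-65 - 102*60) + C)/(H(68, -154) + 9399) = ((-65 - 102*60) - 49845)/((-16*(-154)² - 4*68) + 9399) = ((-65 - 6120) - 49845)/((-16*23716 - 272) + 9399) = (-6185 - 49845)/((-379456 - 272) + 9399) = -56030/(-379728 + 9399) = -56030/(-370329) = -56030*(-1/370329) = 56030/370329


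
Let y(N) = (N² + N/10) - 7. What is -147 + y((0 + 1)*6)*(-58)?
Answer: -9319/5 ≈ -1863.8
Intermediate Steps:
y(N) = -7 + N² + N/10 (y(N) = (N² + N/10) - 7 = -7 + N² + N/10)
-147 + y((0 + 1)*6)*(-58) = -147 + (-7 + ((0 + 1)*6)² + ((0 + 1)*6)/10)*(-58) = -147 + (-7 + (1*6)² + (1*6)/10)*(-58) = -147 + (-7 + 6² + (⅒)*6)*(-58) = -147 + (-7 + 36 + ⅗)*(-58) = -147 + (148/5)*(-58) = -147 - 8584/5 = -9319/5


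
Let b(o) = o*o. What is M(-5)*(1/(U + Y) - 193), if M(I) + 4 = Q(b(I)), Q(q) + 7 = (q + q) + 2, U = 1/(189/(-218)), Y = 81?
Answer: -119407334/15091 ≈ -7912.5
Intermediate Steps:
U = -218/189 (U = 1/(189*(-1/218)) = 1/(-189/218) = -218/189 ≈ -1.1534)
b(o) = o²
Q(q) = -5 + 2*q (Q(q) = -7 + ((q + q) + 2) = -7 + (2*q + 2) = -7 + (2 + 2*q) = -5 + 2*q)
M(I) = -9 + 2*I² (M(I) = -4 + (-5 + 2*I²) = -9 + 2*I²)
M(-5)*(1/(U + Y) - 193) = (-9 + 2*(-5)²)*(1/(-218/189 + 81) - 193) = (-9 + 2*25)*(1/(15091/189) - 193) = (-9 + 50)*(189/15091 - 193) = 41*(-2912374/15091) = -119407334/15091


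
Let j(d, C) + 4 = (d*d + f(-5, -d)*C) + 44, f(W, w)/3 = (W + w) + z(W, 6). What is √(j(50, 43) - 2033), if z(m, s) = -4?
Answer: 8*I*√111 ≈ 84.285*I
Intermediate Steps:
f(W, w) = -12 + 3*W + 3*w (f(W, w) = 3*((W + w) - 4) = 3*(-4 + W + w) = -12 + 3*W + 3*w)
j(d, C) = 40 + d² + C*(-27 - 3*d) (j(d, C) = -4 + ((d*d + (-12 + 3*(-5) + 3*(-d))*C) + 44) = -4 + ((d² + (-12 - 15 - 3*d)*C) + 44) = -4 + ((d² + (-27 - 3*d)*C) + 44) = -4 + ((d² + C*(-27 - 3*d)) + 44) = -4 + (44 + d² + C*(-27 - 3*d)) = 40 + d² + C*(-27 - 3*d))
√(j(50, 43) - 2033) = √((40 + 50² - 3*43*(9 + 50)) - 2033) = √((40 + 2500 - 3*43*59) - 2033) = √((40 + 2500 - 7611) - 2033) = √(-5071 - 2033) = √(-7104) = 8*I*√111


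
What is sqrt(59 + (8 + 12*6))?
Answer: sqrt(139) ≈ 11.790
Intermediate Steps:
sqrt(59 + (8 + 12*6)) = sqrt(59 + (8 + 72)) = sqrt(59 + 80) = sqrt(139)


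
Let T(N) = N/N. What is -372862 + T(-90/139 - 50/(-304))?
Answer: -372861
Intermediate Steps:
T(N) = 1
-372862 + T(-90/139 - 50/(-304)) = -372862 + 1 = -372861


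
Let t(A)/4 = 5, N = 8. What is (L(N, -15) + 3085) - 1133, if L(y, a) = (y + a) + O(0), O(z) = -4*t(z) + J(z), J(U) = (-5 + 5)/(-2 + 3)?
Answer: 1865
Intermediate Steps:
t(A) = 20 (t(A) = 4*5 = 20)
J(U) = 0 (J(U) = 0/1 = 0*1 = 0)
O(z) = -80 (O(z) = -4*20 + 0 = -80 + 0 = -80)
L(y, a) = -80 + a + y (L(y, a) = (y + a) - 80 = (a + y) - 80 = -80 + a + y)
(L(N, -15) + 3085) - 1133 = ((-80 - 15 + 8) + 3085) - 1133 = (-87 + 3085) - 1133 = 2998 - 1133 = 1865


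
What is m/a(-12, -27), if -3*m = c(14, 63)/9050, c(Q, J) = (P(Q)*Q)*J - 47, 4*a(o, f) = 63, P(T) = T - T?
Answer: 94/855225 ≈ 0.00010991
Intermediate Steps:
P(T) = 0
a(o, f) = 63/4 (a(o, f) = (1/4)*63 = 63/4)
c(Q, J) = -47 (c(Q, J) = (0*Q)*J - 47 = 0*J - 47 = 0 - 47 = -47)
m = 47/27150 (m = -(-47)/(3*9050) = -1/3*(-47/9050) = 47/27150 ≈ 0.0017311)
m/a(-12, -27) = 47/(27150*(63/4)) = (47/27150)*(4/63) = 94/855225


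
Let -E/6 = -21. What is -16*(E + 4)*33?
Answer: -68640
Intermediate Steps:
E = 126 (E = -6*(-21) = 126)
-16*(E + 4)*33 = -16*(126 + 4)*33 = -16*130*33 = -2080*33 = -68640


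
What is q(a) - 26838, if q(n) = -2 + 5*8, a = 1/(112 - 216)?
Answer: -26800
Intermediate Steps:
a = -1/104 (a = 1/(-104) = -1/104 ≈ -0.0096154)
q(n) = 38 (q(n) = -2 + 40 = 38)
q(a) - 26838 = 38 - 26838 = -26800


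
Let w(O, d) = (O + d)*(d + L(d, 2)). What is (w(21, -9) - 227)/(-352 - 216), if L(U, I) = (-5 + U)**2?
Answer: -2017/568 ≈ -3.5511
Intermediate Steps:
w(O, d) = (O + d)*(d + (-5 + d)**2)
(w(21, -9) - 227)/(-352 - 216) = (((-9)**2 + 21*(-9) + 21*(-5 - 9)**2 - 9*(-5 - 9)**2) - 227)/(-352 - 216) = ((81 - 189 + 21*(-14)**2 - 9*(-14)**2) - 227)/(-568) = ((81 - 189 + 21*196 - 9*196) - 227)*(-1/568) = ((81 - 189 + 4116 - 1764) - 227)*(-1/568) = (2244 - 227)*(-1/568) = 2017*(-1/568) = -2017/568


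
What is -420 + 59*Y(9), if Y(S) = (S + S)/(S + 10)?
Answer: -6918/19 ≈ -364.11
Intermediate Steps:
Y(S) = 2*S/(10 + S) (Y(S) = (2*S)/(10 + S) = 2*S/(10 + S))
-420 + 59*Y(9) = -420 + 59*(2*9/(10 + 9)) = -420 + 59*(2*9/19) = -420 + 59*(2*9*(1/19)) = -420 + 59*(18/19) = -420 + 1062/19 = -6918/19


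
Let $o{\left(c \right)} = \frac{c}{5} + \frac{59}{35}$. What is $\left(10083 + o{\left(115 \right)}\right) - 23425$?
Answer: $- \frac{466106}{35} \approx -13317.0$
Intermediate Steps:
$o{\left(c \right)} = \frac{59}{35} + \frac{c}{5}$ ($o{\left(c \right)} = c \frac{1}{5} + 59 \cdot \frac{1}{35} = \frac{c}{5} + \frac{59}{35} = \frac{59}{35} + \frac{c}{5}$)
$\left(10083 + o{\left(115 \right)}\right) - 23425 = \left(10083 + \left(\frac{59}{35} + \frac{1}{5} \cdot 115\right)\right) - 23425 = \left(10083 + \left(\frac{59}{35} + 23\right)\right) - 23425 = \left(10083 + \frac{864}{35}\right) - 23425 = \frac{353769}{35} - 23425 = - \frac{466106}{35}$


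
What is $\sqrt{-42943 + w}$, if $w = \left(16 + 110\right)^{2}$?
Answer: $i \sqrt{27067} \approx 164.52 i$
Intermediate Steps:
$w = 15876$ ($w = 126^{2} = 15876$)
$\sqrt{-42943 + w} = \sqrt{-42943 + 15876} = \sqrt{-27067} = i \sqrt{27067}$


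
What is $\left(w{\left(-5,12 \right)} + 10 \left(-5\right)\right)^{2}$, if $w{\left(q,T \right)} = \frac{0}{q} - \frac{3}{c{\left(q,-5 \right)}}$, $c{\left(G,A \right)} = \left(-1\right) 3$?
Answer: $2401$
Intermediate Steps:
$c{\left(G,A \right)} = -3$
$w{\left(q,T \right)} = 1$ ($w{\left(q,T \right)} = \frac{0}{q} - \frac{3}{-3} = 0 - -1 = 0 + 1 = 1$)
$\left(w{\left(-5,12 \right)} + 10 \left(-5\right)\right)^{2} = \left(1 + 10 \left(-5\right)\right)^{2} = \left(1 - 50\right)^{2} = \left(-49\right)^{2} = 2401$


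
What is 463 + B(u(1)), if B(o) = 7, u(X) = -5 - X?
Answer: 470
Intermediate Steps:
463 + B(u(1)) = 463 + 7 = 470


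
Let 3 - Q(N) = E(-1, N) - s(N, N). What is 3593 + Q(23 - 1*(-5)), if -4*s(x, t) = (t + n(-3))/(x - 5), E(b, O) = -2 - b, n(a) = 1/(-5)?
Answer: 1654481/460 ≈ 3596.7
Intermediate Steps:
n(a) = -1/5
s(x, t) = -(-1/5 + t)/(4*(-5 + x)) (s(x, t) = -(t - 1/5)/(4*(x - 5)) = -(-1/5 + t)/(4*(-5 + x)))
Q(N) = 4 + (1 - 5*N)/(20*(-5 + N)) (Q(N) = 3 - ((-2 - 1*(-1)) - (1 - 5*N)/(20*(-5 + N))) = 3 - ((-2 + 1) - (1 - 5*N)/(20*(-5 + N))) = 3 - (-1 - (1 - 5*N)/(20*(-5 + N))) = 3 + (1 + (1 - 5*N)/(20*(-5 + N))) = 4 + (1 - 5*N)/(20*(-5 + N)))
3593 + Q(23 - 1*(-5)) = 3593 + 3*(-133 + 25*(23 - 1*(-5)))/(20*(-5 + (23 - 1*(-5)))) = 3593 + 3*(-133 + 25*(23 + 5))/(20*(-5 + (23 + 5))) = 3593 + 3*(-133 + 25*28)/(20*(-5 + 28)) = 3593 + (3/20)*(-133 + 700)/23 = 3593 + (3/20)*(1/23)*567 = 3593 + 1701/460 = 1654481/460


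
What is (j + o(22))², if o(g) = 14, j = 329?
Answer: 117649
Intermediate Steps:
(j + o(22))² = (329 + 14)² = 343² = 117649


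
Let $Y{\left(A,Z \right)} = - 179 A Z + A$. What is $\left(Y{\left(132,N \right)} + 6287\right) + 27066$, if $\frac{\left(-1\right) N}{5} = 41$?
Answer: $4877225$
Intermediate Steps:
$N = -205$ ($N = \left(-5\right) 41 = -205$)
$Y{\left(A,Z \right)} = A - 179 A Z$ ($Y{\left(A,Z \right)} = - 179 A Z + A = A - 179 A Z$)
$\left(Y{\left(132,N \right)} + 6287\right) + 27066 = \left(132 \left(1 - -36695\right) + 6287\right) + 27066 = \left(132 \left(1 + 36695\right) + 6287\right) + 27066 = \left(132 \cdot 36696 + 6287\right) + 27066 = \left(4843872 + 6287\right) + 27066 = 4850159 + 27066 = 4877225$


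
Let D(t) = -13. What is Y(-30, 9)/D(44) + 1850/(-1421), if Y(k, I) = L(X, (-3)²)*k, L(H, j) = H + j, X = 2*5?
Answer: 785920/18473 ≈ 42.544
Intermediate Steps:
X = 10
Y(k, I) = 19*k (Y(k, I) = (10 + (-3)²)*k = (10 + 9)*k = 19*k)
Y(-30, 9)/D(44) + 1850/(-1421) = (19*(-30))/(-13) + 1850/(-1421) = -570*(-1/13) + 1850*(-1/1421) = 570/13 - 1850/1421 = 785920/18473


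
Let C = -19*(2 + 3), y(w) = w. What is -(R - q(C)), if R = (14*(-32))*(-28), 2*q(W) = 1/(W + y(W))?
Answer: -4766721/380 ≈ -12544.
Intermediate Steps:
C = -95 (C = -19*5 = -95)
q(W) = 1/(4*W) (q(W) = 1/(2*(W + W)) = 1/(2*((2*W))) = (1/(2*W))/2 = 1/(4*W))
R = 12544 (R = -448*(-28) = 12544)
-(R - q(C)) = -(12544 - 1/(4*(-95))) = -(12544 - (-1)/(4*95)) = -(12544 - 1*(-1/380)) = -(12544 + 1/380) = -1*4766721/380 = -4766721/380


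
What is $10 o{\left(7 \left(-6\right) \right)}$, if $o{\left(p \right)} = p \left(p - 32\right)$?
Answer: $31080$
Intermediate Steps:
$o{\left(p \right)} = p \left(-32 + p\right)$
$10 o{\left(7 \left(-6\right) \right)} = 10 \cdot 7 \left(-6\right) \left(-32 + 7 \left(-6\right)\right) = 10 \left(- 42 \left(-32 - 42\right)\right) = 10 \left(\left(-42\right) \left(-74\right)\right) = 10 \cdot 3108 = 31080$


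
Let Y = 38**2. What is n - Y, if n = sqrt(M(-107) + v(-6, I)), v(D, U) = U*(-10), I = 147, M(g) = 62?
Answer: -1444 + 8*I*sqrt(22) ≈ -1444.0 + 37.523*I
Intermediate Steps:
v(D, U) = -10*U
n = 8*I*sqrt(22) (n = sqrt(62 - 10*147) = sqrt(62 - 1470) = sqrt(-1408) = 8*I*sqrt(22) ≈ 37.523*I)
Y = 1444
n - Y = 8*I*sqrt(22) - 1*1444 = 8*I*sqrt(22) - 1444 = -1444 + 8*I*sqrt(22)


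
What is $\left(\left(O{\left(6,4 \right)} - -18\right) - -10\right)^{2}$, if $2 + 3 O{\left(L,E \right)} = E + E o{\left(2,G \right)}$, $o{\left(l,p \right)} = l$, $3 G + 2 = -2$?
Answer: $\frac{8836}{9} \approx 981.78$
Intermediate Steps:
$G = - \frac{4}{3}$ ($G = - \frac{2}{3} + \frac{1}{3} \left(-2\right) = - \frac{2}{3} - \frac{2}{3} = - \frac{4}{3} \approx -1.3333$)
$O{\left(L,E \right)} = - \frac{2}{3} + E$ ($O{\left(L,E \right)} = - \frac{2}{3} + \frac{E + E 2}{3} = - \frac{2}{3} + \frac{E + 2 E}{3} = - \frac{2}{3} + \frac{3 E}{3} = - \frac{2}{3} + E$)
$\left(\left(O{\left(6,4 \right)} - -18\right) - -10\right)^{2} = \left(\left(\left(- \frac{2}{3} + 4\right) - -18\right) - -10\right)^{2} = \left(\left(\frac{10}{3} + 18\right) + 10\right)^{2} = \left(\frac{64}{3} + 10\right)^{2} = \left(\frac{94}{3}\right)^{2} = \frac{8836}{9}$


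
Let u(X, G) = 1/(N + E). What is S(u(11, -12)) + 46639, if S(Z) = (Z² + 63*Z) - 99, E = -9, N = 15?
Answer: 1675819/36 ≈ 46551.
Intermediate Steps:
u(X, G) = ⅙ (u(X, G) = 1/(15 - 9) = 1/6 = ⅙)
S(Z) = -99 + Z² + 63*Z
S(u(11, -12)) + 46639 = (-99 + (⅙)² + 63*(⅙)) + 46639 = (-99 + 1/36 + 21/2) + 46639 = -3185/36 + 46639 = 1675819/36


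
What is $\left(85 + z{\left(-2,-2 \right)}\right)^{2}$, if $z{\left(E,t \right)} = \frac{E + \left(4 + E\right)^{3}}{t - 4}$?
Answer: $7056$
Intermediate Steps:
$z{\left(E,t \right)} = \frac{E + \left(4 + E\right)^{3}}{-4 + t}$
$\left(85 + z{\left(-2,-2 \right)}\right)^{2} = \left(85 + \frac{-2 + \left(4 - 2\right)^{3}}{-4 - 2}\right)^{2} = \left(85 + \frac{-2 + 2^{3}}{-6}\right)^{2} = \left(85 - \frac{-2 + 8}{6}\right)^{2} = \left(85 - 1\right)^{2} = 84^{2} = 7056$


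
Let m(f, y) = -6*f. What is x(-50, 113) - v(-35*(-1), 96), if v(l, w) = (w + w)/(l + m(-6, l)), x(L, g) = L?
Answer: -3742/71 ≈ -52.704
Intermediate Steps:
v(l, w) = 2*w/(36 + l) (v(l, w) = (w + w)/(l - 6*(-6)) = (2*w)/(l + 36) = (2*w)/(36 + l) = 2*w/(36 + l))
x(-50, 113) - v(-35*(-1), 96) = -50 - 2*96/(36 - 35*(-1)) = -50 - 2*96/(36 + 35) = -50 - 2*96/71 = -50 - 1*192/71 = -50 - 192/71 = -3742/71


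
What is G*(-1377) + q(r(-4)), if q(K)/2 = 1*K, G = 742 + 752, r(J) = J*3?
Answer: -2057262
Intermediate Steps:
r(J) = 3*J
G = 1494
q(K) = 2*K (q(K) = 2*(1*K) = 2*K)
G*(-1377) + q(r(-4)) = 1494*(-1377) + 2*(3*(-4)) = -2057238 + 2*(-12) = -2057238 - 24 = -2057262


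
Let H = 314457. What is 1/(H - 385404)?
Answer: -1/70947 ≈ -1.4095e-5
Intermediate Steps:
1/(H - 385404) = 1/(314457 - 385404) = 1/(-70947) = -1/70947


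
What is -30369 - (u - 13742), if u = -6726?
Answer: -9901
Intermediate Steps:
-30369 - (u - 13742) = -30369 - (-6726 - 13742) = -30369 - 1*(-20468) = -30369 + 20468 = -9901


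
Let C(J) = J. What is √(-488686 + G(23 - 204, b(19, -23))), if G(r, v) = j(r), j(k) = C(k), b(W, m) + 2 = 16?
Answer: I*√488867 ≈ 699.19*I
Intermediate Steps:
b(W, m) = 14 (b(W, m) = -2 + 16 = 14)
j(k) = k
G(r, v) = r
√(-488686 + G(23 - 204, b(19, -23))) = √(-488686 + (23 - 204)) = √(-488686 - 181) = √(-488867) = I*√488867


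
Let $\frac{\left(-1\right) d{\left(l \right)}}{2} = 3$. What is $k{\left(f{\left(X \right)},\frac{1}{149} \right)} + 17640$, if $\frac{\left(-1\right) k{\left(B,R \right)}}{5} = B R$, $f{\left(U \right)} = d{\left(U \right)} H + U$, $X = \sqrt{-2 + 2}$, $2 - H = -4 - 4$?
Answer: $\frac{2628660}{149} \approx 17642.0$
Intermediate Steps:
$H = 10$ ($H = 2 - \left(-4 - 4\right) = 2 - -8 = 2 + 8 = 10$)
$d{\left(l \right)} = -6$ ($d{\left(l \right)} = \left(-2\right) 3 = -6$)
$X = 0$ ($X = \sqrt{0} = 0$)
$f{\left(U \right)} = -60 + U$ ($f{\left(U \right)} = \left(-6\right) 10 + U = -60 + U$)
$k{\left(B,R \right)} = - 5 B R$
$k{\left(f{\left(X \right)},\frac{1}{149} \right)} + 17640 = - \frac{5 \left(-60 + 0\right)}{149} + 17640 = \left(-5\right) \left(-60\right) \frac{1}{149} + 17640 = \frac{300}{149} + 17640 = \frac{2628660}{149}$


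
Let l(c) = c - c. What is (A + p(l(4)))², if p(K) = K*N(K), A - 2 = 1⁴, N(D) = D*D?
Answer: 9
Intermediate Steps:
N(D) = D²
A = 3 (A = 2 + 1⁴ = 2 + 1 = 3)
l(c) = 0
p(K) = K³ (p(K) = K*K² = K³)
(A + p(l(4)))² = (3 + 0³)² = (3 + 0)² = 3² = 9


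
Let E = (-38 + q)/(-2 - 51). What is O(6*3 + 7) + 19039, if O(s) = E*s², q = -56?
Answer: 1067817/53 ≈ 20148.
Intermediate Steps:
E = 94/53 (E = (-38 - 56)/(-2 - 51) = -94/(-53) = -94*(-1/53) = 94/53 ≈ 1.7736)
O(s) = 94*s²/53
O(6*3 + 7) + 19039 = 94*(6*3 + 7)²/53 + 19039 = 94*(18 + 7)²/53 + 19039 = (94/53)*25² + 19039 = (94/53)*625 + 19039 = 58750/53 + 19039 = 1067817/53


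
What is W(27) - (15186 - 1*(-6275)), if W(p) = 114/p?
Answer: -193111/9 ≈ -21457.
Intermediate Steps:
W(27) - (15186 - 1*(-6275)) = 114/27 - (15186 - 1*(-6275)) = 114*(1/27) - (15186 + 6275) = 38/9 - 1*21461 = 38/9 - 21461 = -193111/9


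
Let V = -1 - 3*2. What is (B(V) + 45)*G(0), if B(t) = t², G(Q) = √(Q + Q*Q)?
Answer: 0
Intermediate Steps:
V = -7 (V = -1 - 6 = -7)
G(Q) = √(Q + Q²)
(B(V) + 45)*G(0) = ((-7)² + 45)*√(0*(1 + 0)) = (49 + 45)*√(0*1) = 94*√0 = 94*0 = 0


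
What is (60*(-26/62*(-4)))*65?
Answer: 202800/31 ≈ 6541.9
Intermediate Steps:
(60*(-26/62*(-4)))*65 = (60*(-26*1/62*(-4)))*65 = (60*(-13/31*(-4)))*65 = (60*(52/31))*65 = (3120/31)*65 = 202800/31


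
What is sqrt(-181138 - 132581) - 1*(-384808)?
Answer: 384808 + I*sqrt(313719) ≈ 3.8481e+5 + 560.11*I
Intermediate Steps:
sqrt(-181138 - 132581) - 1*(-384808) = sqrt(-313719) + 384808 = I*sqrt(313719) + 384808 = 384808 + I*sqrt(313719)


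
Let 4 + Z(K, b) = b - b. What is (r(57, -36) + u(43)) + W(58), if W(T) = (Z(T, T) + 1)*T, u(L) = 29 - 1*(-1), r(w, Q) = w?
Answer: -87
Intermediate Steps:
u(L) = 30 (u(L) = 29 + 1 = 30)
Z(K, b) = -4 (Z(K, b) = -4 + (b - b) = -4 + 0 = -4)
W(T) = -3*T (W(T) = (-4 + 1)*T = -3*T)
(r(57, -36) + u(43)) + W(58) = (57 + 30) - 3*58 = 87 - 174 = -87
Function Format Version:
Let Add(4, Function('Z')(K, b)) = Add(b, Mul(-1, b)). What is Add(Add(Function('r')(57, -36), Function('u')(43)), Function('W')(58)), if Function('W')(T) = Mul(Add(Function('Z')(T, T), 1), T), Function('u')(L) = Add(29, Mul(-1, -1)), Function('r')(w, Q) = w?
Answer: -87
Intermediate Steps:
Function('u')(L) = 30 (Function('u')(L) = Add(29, 1) = 30)
Function('Z')(K, b) = -4 (Function('Z')(K, b) = Add(-4, Add(b, Mul(-1, b))) = Add(-4, 0) = -4)
Function('W')(T) = Mul(-3, T) (Function('W')(T) = Mul(Add(-4, 1), T) = Mul(-3, T))
Add(Add(Function('r')(57, -36), Function('u')(43)), Function('W')(58)) = Add(Add(57, 30), Mul(-3, 58)) = Add(87, -174) = -87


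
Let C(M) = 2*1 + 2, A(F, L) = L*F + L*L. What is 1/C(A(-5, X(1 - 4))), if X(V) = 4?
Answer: 1/4 ≈ 0.25000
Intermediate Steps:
A(F, L) = L**2 + F*L (A(F, L) = F*L + L**2 = L**2 + F*L)
C(M) = 4 (C(M) = 2 + 2 = 4)
1/C(A(-5, X(1 - 4))) = 1/4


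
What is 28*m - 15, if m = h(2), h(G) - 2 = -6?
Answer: -127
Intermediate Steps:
h(G) = -4 (h(G) = 2 - 6 = -4)
m = -4
28*m - 15 = 28*(-4) - 15 = -112 - 15 = -127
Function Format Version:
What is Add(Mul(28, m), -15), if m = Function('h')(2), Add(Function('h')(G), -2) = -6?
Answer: -127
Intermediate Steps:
Function('h')(G) = -4 (Function('h')(G) = Add(2, -6) = -4)
m = -4
Add(Mul(28, m), -15) = Add(Mul(28, -4), -15) = Add(-112, -15) = -127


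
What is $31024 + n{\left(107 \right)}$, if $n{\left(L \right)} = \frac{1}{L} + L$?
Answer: $\frac{3331018}{107} \approx 31131.0$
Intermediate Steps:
$n{\left(L \right)} = L + \frac{1}{L}$
$31024 + n{\left(107 \right)} = 31024 + \left(107 + \frac{1}{107}\right) = 31024 + \frac{11450}{107} = \frac{3331018}{107}$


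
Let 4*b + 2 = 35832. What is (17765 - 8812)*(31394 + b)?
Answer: 722533959/2 ≈ 3.6127e+8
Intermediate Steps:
b = 17915/2 (b = -1/2 + (1/4)*35832 = -1/2 + 8958 = 17915/2 ≈ 8957.5)
(17765 - 8812)*(31394 + b) = (17765 - 8812)*(31394 + 17915/2) = 8953*(80703/2) = 722533959/2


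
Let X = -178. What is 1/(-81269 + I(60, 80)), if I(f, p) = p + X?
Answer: -1/81367 ≈ -1.2290e-5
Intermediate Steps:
I(f, p) = -178 + p (I(f, p) = p - 178 = -178 + p)
1/(-81269 + I(60, 80)) = 1/(-81269 + (-178 + 80)) = 1/(-81269 - 98) = 1/(-81367) = -1/81367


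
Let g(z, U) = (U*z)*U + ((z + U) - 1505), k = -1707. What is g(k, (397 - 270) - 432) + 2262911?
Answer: -156534281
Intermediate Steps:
g(z, U) = -1505 + U + z + z*U² (g(z, U) = z*U² + ((U + z) - 1505) = z*U² + (-1505 + U + z) = -1505 + U + z + z*U²)
g(k, (397 - 270) - 432) + 2262911 = (-1505 + ((397 - 270) - 432) - 1707 - 1707*((397 - 270) - 432)²) + 2262911 = (-1505 + (127 - 432) - 1707 - 1707*(127 - 432)²) + 2262911 = (-1505 - 305 - 1707 - 1707*(-305)²) + 2262911 = (-1505 - 305 - 1707 - 1707*93025) + 2262911 = (-1505 - 305 - 1707 - 158793675) + 2262911 = -158797192 + 2262911 = -156534281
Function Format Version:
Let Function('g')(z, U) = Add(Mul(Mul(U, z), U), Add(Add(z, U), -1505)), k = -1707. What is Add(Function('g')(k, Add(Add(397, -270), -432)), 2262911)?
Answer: -156534281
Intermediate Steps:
Function('g')(z, U) = Add(-1505, U, z, Mul(z, Pow(U, 2))) (Function('g')(z, U) = Add(Mul(z, Pow(U, 2)), Add(Add(U, z), -1505)) = Add(Mul(z, Pow(U, 2)), Add(-1505, U, z)) = Add(-1505, U, z, Mul(z, Pow(U, 2))))
Add(Function('g')(k, Add(Add(397, -270), -432)), 2262911) = Add(Add(-1505, Add(Add(397, -270), -432), -1707, Mul(-1707, Pow(Add(Add(397, -270), -432), 2))), 2262911) = Add(Add(-1505, Add(127, -432), -1707, Mul(-1707, Pow(Add(127, -432), 2))), 2262911) = Add(Add(-1505, -305, -1707, Mul(-1707, Pow(-305, 2))), 2262911) = Add(Add(-1505, -305, -1707, Mul(-1707, 93025)), 2262911) = Add(Add(-1505, -305, -1707, -158793675), 2262911) = Add(-158797192, 2262911) = -156534281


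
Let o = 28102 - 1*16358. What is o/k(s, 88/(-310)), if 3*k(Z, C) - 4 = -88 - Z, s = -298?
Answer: 17616/107 ≈ 164.64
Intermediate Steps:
k(Z, C) = -28 - Z/3 (k(Z, C) = 4/3 + (-88 - Z)/3 = 4/3 + (-88/3 - Z/3) = -28 - Z/3)
o = 11744 (o = 28102 - 16358 = 11744)
o/k(s, 88/(-310)) = 11744/(-28 - 1/3*(-298)) = 11744/(-28 + 298/3) = 11744/(214/3) = 11744*(3/214) = 17616/107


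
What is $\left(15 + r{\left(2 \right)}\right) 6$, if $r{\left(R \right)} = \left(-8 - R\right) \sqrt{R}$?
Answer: $90 - 60 \sqrt{2} \approx 5.1472$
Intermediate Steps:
$r{\left(R \right)} = \sqrt{R} \left(-8 - R\right)$
$\left(15 + r{\left(2 \right)}\right) 6 = \left(15 + \sqrt{2} \left(-8 - 2\right)\right) 6 = \left(15 + \sqrt{2} \left(-10\right)\right) 6 = \left(15 - 10 \sqrt{2}\right) 6 = 90 - 60 \sqrt{2}$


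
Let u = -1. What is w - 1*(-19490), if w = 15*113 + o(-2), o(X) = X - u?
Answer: 21184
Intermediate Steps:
o(X) = 1 + X (o(X) = X - 1*(-1) = X + 1 = 1 + X)
w = 1694 (w = 15*113 + (1 - 2) = 1695 - 1 = 1694)
w - 1*(-19490) = 1694 - 1*(-19490) = 1694 + 19490 = 21184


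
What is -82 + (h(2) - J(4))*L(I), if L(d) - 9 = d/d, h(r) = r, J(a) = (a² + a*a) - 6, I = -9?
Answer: -322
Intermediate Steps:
J(a) = -6 + 2*a² (J(a) = (a² + a²) - 6 = 2*a² - 6 = -6 + 2*a²)
L(d) = 10 (L(d) = 9 + d/d = 9 + 1 = 10)
-82 + (h(2) - J(4))*L(I) = -82 + (2 - (-6 + 2*4²))*10 = -82 + (2 - (-6 + 2*16))*10 = -82 + (2 - (-6 + 32))*10 = -82 + (2 - 1*26)*10 = -82 + (2 - 26)*10 = -82 - 24*10 = -82 - 240 = -322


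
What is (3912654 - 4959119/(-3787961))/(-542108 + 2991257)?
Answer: 14820985717613/9277280895189 ≈ 1.5976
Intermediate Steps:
(3912654 - 4959119/(-3787961))/(-542108 + 2991257) = (3912654 - 4959119*(-1/3787961))/2449149 = (3912654 + 4959119/3787961)*(1/2449149) = (14820985717613/3787961)*(1/2449149) = 14820985717613/9277280895189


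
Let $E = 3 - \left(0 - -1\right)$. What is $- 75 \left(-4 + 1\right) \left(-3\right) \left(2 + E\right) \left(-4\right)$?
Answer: $10800$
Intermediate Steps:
$E = 2$ ($E = 3 - \left(0 + 1\right) = 3 - 1 = 2$)
$- 75 \left(-4 + 1\right) \left(-3\right) \left(2 + E\right) \left(-4\right) = - 75 \left(-4 + 1\right) \left(-3\right) \left(2 + 2\right) \left(-4\right) = - 75 \left(\left(-3\right) \left(-3\right)\right) 4 \left(-4\right) = \left(-75\right) 9 \left(-16\right) = \left(-675\right) \left(-16\right) = 10800$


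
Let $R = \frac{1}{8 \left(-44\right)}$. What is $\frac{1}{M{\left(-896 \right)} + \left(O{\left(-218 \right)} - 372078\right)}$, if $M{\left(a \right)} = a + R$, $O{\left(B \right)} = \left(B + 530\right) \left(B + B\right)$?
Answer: $- \frac{352}{179170113} \approx -1.9646 \cdot 10^{-6}$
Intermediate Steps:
$R = - \frac{1}{352}$ ($R = \frac{1}{-352} = - \frac{1}{352} \approx -0.0028409$)
$O{\left(B \right)} = 2 B \left(530 + B\right)$ ($O{\left(B \right)} = \left(530 + B\right) 2 B = 2 B \left(530 + B\right)$)
$M{\left(a \right)} = - \frac{1}{352} + a$ ($M{\left(a \right)} = a - \frac{1}{352} = - \frac{1}{352} + a$)
$\frac{1}{M{\left(-896 \right)} + \left(O{\left(-218 \right)} - 372078\right)} = \frac{1}{\left(- \frac{1}{352} - 896\right) - \left(372078 + 436 \left(530 - 218\right)\right)} = \frac{1}{- \frac{315393}{352} - \left(372078 + 436 \cdot 312\right)} = \frac{1}{- \frac{315393}{352} - 508110} = \frac{1}{- \frac{179170113}{352}} = - \frac{352}{179170113}$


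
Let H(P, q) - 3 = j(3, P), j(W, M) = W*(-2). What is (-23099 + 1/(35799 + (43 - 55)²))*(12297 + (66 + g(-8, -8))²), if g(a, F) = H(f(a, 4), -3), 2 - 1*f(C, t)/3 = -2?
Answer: -4501601164232/11981 ≈ -3.7573e+8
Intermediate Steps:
f(C, t) = 12 (f(C, t) = 6 - 3*(-2) = 6 + 6 = 12)
j(W, M) = -2*W
H(P, q) = -3 (H(P, q) = 3 - 2*3 = 3 - 6 = -3)
g(a, F) = -3
(-23099 + 1/(35799 + (43 - 55)²))*(12297 + (66 + g(-8, -8))²) = (-23099 + 1/(35799 + (43 - 55)²))*(12297 + (66 - 3)²) = (-23099 + 1/(35799 + (-12)²))*(12297 + 63²) = (-23099 + 1/(35799 + 144))*(12297 + 3969) = (-23099 + 1/35943)*16266 = -830247356/35943*16266 = -4501601164232/11981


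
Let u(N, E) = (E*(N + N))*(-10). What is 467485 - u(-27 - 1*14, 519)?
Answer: 41905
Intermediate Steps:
u(N, E) = -20*E*N (u(N, E) = (E*(2*N))*(-10) = (2*E*N)*(-10) = -20*E*N)
467485 - u(-27 - 1*14, 519) = 467485 - (-20)*519*(-27 - 1*14) = 467485 - (-20)*519*(-27 - 14) = 467485 - (-20)*519*(-41) = 467485 - 1*425580 = 467485 - 425580 = 41905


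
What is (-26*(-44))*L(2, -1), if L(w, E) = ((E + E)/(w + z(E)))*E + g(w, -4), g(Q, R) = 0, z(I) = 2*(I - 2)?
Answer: -572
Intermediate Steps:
z(I) = -4 + 2*I (z(I) = 2*(-2 + I) = -4 + 2*I)
L(w, E) = 2*E²/(-4 + w + 2*E) (L(w, E) = ((E + E)/(w + (-4 + 2*E)))*E + 0 = ((2*E)/(-4 + w + 2*E))*E + 0 = (2*E/(-4 + w + 2*E))*E + 0 = 2*E²/(-4 + w + 2*E) + 0 = 2*E²/(-4 + w + 2*E))
(-26*(-44))*L(2, -1) = (-26*(-44))*(2*(-1)²/(-4 + 2 + 2*(-1))) = 1144*(2*1/(-4 + 2 - 2)) = 1144*(2*1/(-4)) = 1144*(2*1*(-¼)) = 1144*(-½) = -572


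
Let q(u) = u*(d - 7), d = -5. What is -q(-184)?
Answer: -2208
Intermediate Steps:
q(u) = -12*u (q(u) = u*(-5 - 7) = u*(-12) = -12*u)
-q(-184) = -(-12)*(-184) = -1*2208 = -2208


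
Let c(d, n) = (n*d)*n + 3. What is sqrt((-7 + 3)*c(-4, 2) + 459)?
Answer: sqrt(511) ≈ 22.605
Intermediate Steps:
c(d, n) = 3 + d*n**2 (c(d, n) = (d*n)*n + 3 = d*n**2 + 3 = 3 + d*n**2)
sqrt((-7 + 3)*c(-4, 2) + 459) = sqrt((-7 + 3)*(3 - 4*2**2) + 459) = sqrt(-4*(3 - 4*4) + 459) = sqrt(-4*(3 - 16) + 459) = sqrt(-4*(-13) + 459) = sqrt(52 + 459) = sqrt(511)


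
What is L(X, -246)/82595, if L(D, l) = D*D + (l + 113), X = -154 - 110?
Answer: 69563/82595 ≈ 0.84222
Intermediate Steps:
X = -264
L(D, l) = 113 + l + D² (L(D, l) = D² + (113 + l) = 113 + l + D²)
L(X, -246)/82595 = (113 - 246 + (-264)²)/82595 = (113 - 246 + 69696)*(1/82595) = 69563*(1/82595) = 69563/82595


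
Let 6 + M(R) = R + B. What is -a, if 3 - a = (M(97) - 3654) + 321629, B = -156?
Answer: 317907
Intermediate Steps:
M(R) = -162 + R (M(R) = -6 + (R - 156) = -6 + (-156 + R) = -162 + R)
a = -317907 (a = 3 - (((-162 + 97) - 3654) + 321629) = 3 - ((-65 - 3654) + 321629) = 3 - (-3719 + 321629) = 3 - 1*317910 = 3 - 317910 = -317907)
-a = -1*(-317907) = 317907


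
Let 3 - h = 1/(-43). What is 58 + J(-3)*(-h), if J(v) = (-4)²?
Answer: 414/43 ≈ 9.6279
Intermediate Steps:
h = 130/43 (h = 3 - 1/(-43) = 3 - 1*(-1/43) = 3 + 1/43 = 130/43 ≈ 3.0233)
J(v) = 16
58 + J(-3)*(-h) = 58 + 16*(-1*130/43) = 58 + 16*(-130/43) = 58 - 2080/43 = 414/43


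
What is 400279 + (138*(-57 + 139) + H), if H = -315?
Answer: 411280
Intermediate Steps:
400279 + (138*(-57 + 139) + H) = 400279 + (138*(-57 + 139) - 315) = 400279 + (138*82 - 315) = 400279 + (11316 - 315) = 400279 + 11001 = 411280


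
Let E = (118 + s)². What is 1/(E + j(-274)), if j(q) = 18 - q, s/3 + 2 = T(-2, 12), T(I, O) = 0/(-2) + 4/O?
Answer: 1/13061 ≈ 7.6564e-5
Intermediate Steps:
T(I, O) = 4/O (T(I, O) = 0*(-½) + 4/O = 0 + 4/O = 4/O)
s = -5 (s = -6 + 3*(4/12) = -6 + 3*(4*(1/12)) = -6 + 3*(⅓) = -6 + 1 = -5)
E = 12769 (E = (118 - 5)² = 113² = 12769)
1/(E + j(-274)) = 1/(12769 + (18 - 1*(-274))) = 1/(12769 + (18 + 274)) = 1/(12769 + 292) = 1/13061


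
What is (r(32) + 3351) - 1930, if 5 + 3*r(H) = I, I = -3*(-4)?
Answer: 4270/3 ≈ 1423.3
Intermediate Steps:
I = 12
r(H) = 7/3 (r(H) = -5/3 + (⅓)*12 = -5/3 + 4 = 7/3)
(r(32) + 3351) - 1930 = (7/3 + 3351) - 1930 = 10060/3 - 1930 = 4270/3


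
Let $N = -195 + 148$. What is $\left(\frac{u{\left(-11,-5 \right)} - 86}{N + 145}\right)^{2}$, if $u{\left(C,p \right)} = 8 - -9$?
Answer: $\frac{4761}{9604} \approx 0.49573$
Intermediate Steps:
$u{\left(C,p \right)} = 17$ ($u{\left(C,p \right)} = 8 + 9 = 17$)
$N = -47$
$\left(\frac{u{\left(-11,-5 \right)} - 86}{N + 145}\right)^{2} = \left(\frac{17 - 86}{-47 + 145}\right)^{2} = \left(- \frac{69}{98}\right)^{2} = \frac{4761}{9604}$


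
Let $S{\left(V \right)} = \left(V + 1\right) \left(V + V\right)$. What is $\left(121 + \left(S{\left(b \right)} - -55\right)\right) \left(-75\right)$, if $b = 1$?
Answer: $-13500$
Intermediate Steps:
$S{\left(V \right)} = 2 V \left(1 + V\right)$ ($S{\left(V \right)} = \left(1 + V\right) 2 V = 2 V \left(1 + V\right)$)
$\left(121 + \left(S{\left(b \right)} - -55\right)\right) \left(-75\right) = \left(121 + \left(2 \cdot 1 \left(1 + 1\right) - -55\right)\right) \left(-75\right) = \left(121 + \left(2 \cdot 1 \cdot 2 + 55\right)\right) \left(-75\right) = \left(121 + \left(4 + 55\right)\right) \left(-75\right) = \left(121 + 59\right) \left(-75\right) = 180 \left(-75\right) = -13500$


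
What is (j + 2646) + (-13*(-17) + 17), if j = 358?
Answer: 3242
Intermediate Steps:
(j + 2646) + (-13*(-17) + 17) = (358 + 2646) + (-13*(-17) + 17) = 3004 + (221 + 17) = 3004 + 238 = 3242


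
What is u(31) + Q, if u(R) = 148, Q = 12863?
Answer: 13011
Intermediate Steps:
u(31) + Q = 148 + 12863 = 13011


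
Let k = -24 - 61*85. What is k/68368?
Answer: -5209/68368 ≈ -0.076191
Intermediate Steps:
k = -5209 (k = -24 - 5185 = -5209)
k/68368 = -5209/68368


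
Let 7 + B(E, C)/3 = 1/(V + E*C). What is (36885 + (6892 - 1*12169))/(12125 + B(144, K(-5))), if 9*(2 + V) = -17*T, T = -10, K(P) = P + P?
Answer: 404835264/155028005 ≈ 2.6114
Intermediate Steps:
K(P) = 2*P
V = 152/9 (V = -2 + (-17*(-10))/9 = -2 + (⅑)*170 = -2 + 170/9 = 152/9 ≈ 16.889)
B(E, C) = -21 + 3/(152/9 + C*E) (B(E, C) = -21 + 3/(152/9 + E*C) = -21 + 3/(152/9 + C*E))
(36885 + (6892 - 1*12169))/(12125 + B(144, K(-5))) = (36885 + (6892 - 1*12169))/(12125 + 3*(-1055 - 63*2*(-5)*144)/(152 + 9*(2*(-5))*144)) = (36885 + (6892 - 12169))/(12125 + 3*(-1055 - 63*(-10)*144)/(152 + 9*(-10)*144)) = (36885 - 5277)/(12125 + 3*(-1055 + 90720)/(152 - 12960)) = 31608/(12125 + 3*89665/(-12808)) = 31608/(12125 + 3*(-1/12808)*89665) = 31608/(12125 - 268995/12808) = 31608/(155028005/12808) = 31608*(12808/155028005) = 404835264/155028005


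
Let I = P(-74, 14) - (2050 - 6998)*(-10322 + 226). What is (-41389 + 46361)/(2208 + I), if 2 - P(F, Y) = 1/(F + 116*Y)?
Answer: -7706600/77426836901 ≈ -9.9534e-5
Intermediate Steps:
P(F, Y) = 2 - 1/(F + 116*Y)
I = -77430259301/1550 (I = (-1 + 2*(-74) + 232*14)/(-74 + 116*14) - (2050 - 6998)*(-10322 + 226) = (-1 - 148 + 3248)/(-74 + 1624) - (-4948)*(-10096) = 3099/1550 - 1*49955008 = (1/1550)*3099 - 49955008 = 3099/1550 - 49955008 = -77430259301/1550 ≈ -4.9955e+7)
(-41389 + 46361)/(2208 + I) = (-41389 + 46361)/(2208 - 77430259301/1550) = 4972/(-77426836901/1550) = 4972*(-1550/77426836901) = -7706600/77426836901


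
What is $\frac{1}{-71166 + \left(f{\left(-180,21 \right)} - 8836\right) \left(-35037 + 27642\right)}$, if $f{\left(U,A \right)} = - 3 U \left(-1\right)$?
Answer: $\frac{1}{69264354} \approx 1.4437 \cdot 10^{-8}$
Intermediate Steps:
$f{\left(U,A \right)} = 3 U$
$\frac{1}{-71166 + \left(f{\left(-180,21 \right)} - 8836\right) \left(-35037 + 27642\right)} = \frac{1}{-71166 + \left(3 \left(-180\right) - 8836\right) \left(-35037 + 27642\right)} = \frac{1}{-71166 + \left(-540 - 8836\right) \left(-7395\right)} = \frac{1}{-71166 - -69335520} = \frac{1}{-71166 + 69335520} = \frac{1}{69264354}$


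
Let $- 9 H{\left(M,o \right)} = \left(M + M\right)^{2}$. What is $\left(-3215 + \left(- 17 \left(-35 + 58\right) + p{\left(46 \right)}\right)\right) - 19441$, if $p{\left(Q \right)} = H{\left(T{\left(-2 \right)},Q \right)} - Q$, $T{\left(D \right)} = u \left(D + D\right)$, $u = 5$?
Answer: $- \frac{209437}{9} \approx -23271.0$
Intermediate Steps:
$T{\left(D \right)} = 10 D$ ($T{\left(D \right)} = 5 \left(D + D\right) = 5 \cdot 2 D = 10 D$)
$H{\left(M,o \right)} = - \frac{4 M^{2}}{9}$ ($H{\left(M,o \right)} = - \frac{\left(M + M\right)^{2}}{9} = - \frac{\left(2 M\right)^{2}}{9} = - \frac{4 M^{2}}{9}$)
$p{\left(Q \right)} = - \frac{1600}{9} - Q$ ($p{\left(Q \right)} = - \frac{4 \left(10 \left(-2\right)\right)^{2}}{9} - Q = - \frac{4 \left(-20\right)^{2}}{9} - Q = \left(- \frac{4}{9}\right) 400 - Q = - \frac{1600}{9} - Q$)
$\left(-3215 + \left(- 17 \left(-35 + 58\right) + p{\left(46 \right)}\right)\right) - 19441 = \left(-3215 - \left(\frac{2014}{9} + 17 \left(-35 + 58\right)\right)\right) - 19441 = \left(-3215 - \frac{5533}{9}\right) - 19441 = - \frac{34468}{9} - 19441 = - \frac{209437}{9}$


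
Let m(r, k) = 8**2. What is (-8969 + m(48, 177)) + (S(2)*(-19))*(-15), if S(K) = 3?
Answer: -8050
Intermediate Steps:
m(r, k) = 64
(-8969 + m(48, 177)) + (S(2)*(-19))*(-15) = (-8969 + 64) + (3*(-19))*(-15) = -8905 - 57*(-15) = -8905 + 855 = -8050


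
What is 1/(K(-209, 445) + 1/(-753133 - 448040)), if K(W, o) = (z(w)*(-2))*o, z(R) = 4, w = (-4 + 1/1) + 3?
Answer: -1201173/4276175881 ≈ -0.00028090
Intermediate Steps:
w = 0 (w = (-4 + 1*1) + 3 = (-4 + 1) + 3 = -3 + 3 = 0)
K(W, o) = -8*o (K(W, o) = (4*(-2))*o = -8*o)
1/(K(-209, 445) + 1/(-753133 - 448040)) = 1/(-8*445 + 1/(-753133 - 448040)) = 1/(-3560 + 1/(-1201173)) = 1/(-3560 - 1/1201173) = 1/(-4276175881/1201173) = -1201173/4276175881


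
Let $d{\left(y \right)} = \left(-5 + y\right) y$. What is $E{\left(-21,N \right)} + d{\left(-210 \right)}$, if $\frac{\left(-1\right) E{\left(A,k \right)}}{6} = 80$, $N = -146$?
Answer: $44670$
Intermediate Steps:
$E{\left(A,k \right)} = -480$ ($E{\left(A,k \right)} = \left(-6\right) 80 = -480$)
$d{\left(y \right)} = y \left(-5 + y\right)$
$E{\left(-21,N \right)} + d{\left(-210 \right)} = -480 - 210 \left(-5 - 210\right) = -480 - -45150 = -480 + 45150 = 44670$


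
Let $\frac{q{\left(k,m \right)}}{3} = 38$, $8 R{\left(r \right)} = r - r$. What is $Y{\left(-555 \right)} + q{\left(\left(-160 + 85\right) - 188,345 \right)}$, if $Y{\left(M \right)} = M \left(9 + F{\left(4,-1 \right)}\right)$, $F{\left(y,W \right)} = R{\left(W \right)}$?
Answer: $-4881$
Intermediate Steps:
$R{\left(r \right)} = 0$ ($R{\left(r \right)} = \frac{r - r}{8} = \frac{1}{8} \cdot 0 = 0$)
$q{\left(k,m \right)} = 114$ ($q{\left(k,m \right)} = 3 \cdot 38 = 114$)
$F{\left(y,W \right)} = 0$
$Y{\left(M \right)} = 9 M$ ($Y{\left(M \right)} = M \left(9 + 0\right) = M 9 = 9 M$)
$Y{\left(-555 \right)} + q{\left(\left(-160 + 85\right) - 188,345 \right)} = 9 \left(-555\right) + 114 = -4995 + 114 = -4881$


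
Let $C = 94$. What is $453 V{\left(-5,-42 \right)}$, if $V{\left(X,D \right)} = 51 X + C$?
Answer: $-72933$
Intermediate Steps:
$V{\left(X,D \right)} = 94 + 51 X$ ($V{\left(X,D \right)} = 51 X + 94 = 94 + 51 X$)
$453 V{\left(-5,-42 \right)} = 453 \left(94 + 51 \left(-5\right)\right) = 453 \left(94 - 255\right) = 453 \left(-161\right) = -72933$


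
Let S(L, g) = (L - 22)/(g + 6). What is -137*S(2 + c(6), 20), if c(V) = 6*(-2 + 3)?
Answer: 959/13 ≈ 73.769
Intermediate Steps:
c(V) = 6 (c(V) = 6*1 = 6)
S(L, g) = (-22 + L)/(6 + g)
-137*S(2 + c(6), 20) = -137*(-22 + (2 + 6))/(6 + 20) = -137*(-22 + 8)/26 = -137*(-14)/26 = -137*(-7/13) = 959/13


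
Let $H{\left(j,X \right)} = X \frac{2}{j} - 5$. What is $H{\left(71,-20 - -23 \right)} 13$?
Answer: $- \frac{4537}{71} \approx -63.901$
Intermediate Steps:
$H{\left(j,X \right)} = -5 + \frac{2 X}{j}$ ($H{\left(j,X \right)} = \frac{2 X}{j} - 5 = -5 + \frac{2 X}{j}$)
$H{\left(71,-20 - -23 \right)} 13 = \left(-5 + \frac{2 \left(-20 - -23\right)}{71}\right) 13 = \left(-5 + 2 \left(-20 + 23\right) \frac{1}{71}\right) 13 = \left(-5 + 2 \cdot 3 \cdot \frac{1}{71}\right) 13 = \left(-5 + \frac{6}{71}\right) 13 = \left(- \frac{349}{71}\right) 13 = - \frac{4537}{71}$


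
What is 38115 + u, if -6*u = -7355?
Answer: 236045/6 ≈ 39341.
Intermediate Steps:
u = 7355/6 (u = -1/6*(-7355) = 7355/6 ≈ 1225.8)
38115 + u = 38115 + 7355/6 = 236045/6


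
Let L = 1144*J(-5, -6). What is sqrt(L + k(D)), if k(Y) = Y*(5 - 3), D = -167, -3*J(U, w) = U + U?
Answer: sqrt(31314)/3 ≈ 58.986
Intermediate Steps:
J(U, w) = -2*U/3 (J(U, w) = -(U + U)/3 = -2*U/3)
L = 11440/3 (L = 1144*(-2/3*(-5)) = 1144*(10/3) = 11440/3 ≈ 3813.3)
k(Y) = 2*Y (k(Y) = Y*2 = 2*Y)
sqrt(L + k(D)) = sqrt(11440/3 + 2*(-167)) = sqrt(11440/3 - 334) = sqrt(10438/3) = sqrt(31314)/3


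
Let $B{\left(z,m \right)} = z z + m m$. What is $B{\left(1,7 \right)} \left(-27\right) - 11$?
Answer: $-1361$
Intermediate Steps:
$B{\left(z,m \right)} = m^{2} + z^{2}$ ($B{\left(z,m \right)} = z^{2} + m^{2} = m^{2} + z^{2}$)
$B{\left(1,7 \right)} \left(-27\right) - 11 = \left(7^{2} + 1^{2}\right) \left(-27\right) - 11 = \left(49 + 1\right) \left(-27\right) - 11 = 50 \left(-27\right) - 11 = -1350 - 11 = -1361$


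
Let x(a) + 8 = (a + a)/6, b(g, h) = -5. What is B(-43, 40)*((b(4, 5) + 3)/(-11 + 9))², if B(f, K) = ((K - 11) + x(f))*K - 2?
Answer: 794/3 ≈ 264.67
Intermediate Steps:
x(a) = -8 + a/3 (x(a) = -8 + (a + a)/6 = -8 + (2*a)*(⅙) = -8 + a/3)
B(f, K) = -2 + K*(-19 + K + f/3) (B(f, K) = ((K - 11) + (-8 + f/3))*K - 2 = ((-11 + K) + (-8 + f/3))*K - 2 = (-19 + K + f/3)*K - 2 = K*(-19 + K + f/3) - 2 = -2 + K*(-19 + K + f/3))
B(-43, 40)*((b(4, 5) + 3)/(-11 + 9))² = (-2 + 40² - 19*40 + (⅓)*40*(-43))*((-5 + 3)/(-11 + 9))² = (-2 + 1600 - 760 - 1720/3)*(-2/(-2))² = 794*(-2*(-½))²/3 = (794/3)*1² = (794/3)*1 = 794/3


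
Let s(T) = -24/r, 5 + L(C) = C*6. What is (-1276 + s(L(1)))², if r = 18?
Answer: 14684224/9 ≈ 1.6316e+6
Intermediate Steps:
L(C) = -5 + 6*C (L(C) = -5 + C*6 = -5 + 6*C)
s(T) = -4/3 (s(T) = -24/18 = -24*1/18 = -4/3)
(-1276 + s(L(1)))² = (-1276 - 4/3)² = (-3832/3)² = 14684224/9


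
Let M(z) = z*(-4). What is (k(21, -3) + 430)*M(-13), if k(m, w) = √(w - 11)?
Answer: 22360 + 52*I*√14 ≈ 22360.0 + 194.57*I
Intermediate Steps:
M(z) = -4*z
k(m, w) = √(-11 + w)
(k(21, -3) + 430)*M(-13) = (√(-11 - 3) + 430)*(-4*(-13)) = (√(-14) + 430)*52 = (I*√14 + 430)*52 = (430 + I*√14)*52 = 22360 + 52*I*√14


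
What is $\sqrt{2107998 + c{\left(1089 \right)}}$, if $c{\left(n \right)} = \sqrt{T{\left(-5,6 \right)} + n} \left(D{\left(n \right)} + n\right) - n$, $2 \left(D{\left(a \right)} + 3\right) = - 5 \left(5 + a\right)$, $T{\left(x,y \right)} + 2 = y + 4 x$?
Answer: $\sqrt{2106909 - 1649 \sqrt{1073}} \approx 1432.8$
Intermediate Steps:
$T{\left(x,y \right)} = -2 + y + 4 x$ ($T{\left(x,y \right)} = -2 + \left(y + 4 x\right) = -2 + y + 4 x$)
$D{\left(a \right)} = - \frac{31}{2} - \frac{5 a}{2}$ ($D{\left(a \right)} = -3 + \frac{\left(-5\right) \left(5 + a\right)}{2} = -3 + \frac{-25 - 5 a}{2} = -3 - \left(\frac{25}{2} + \frac{5 a}{2}\right) = - \frac{31}{2} - \frac{5 a}{2}$)
$c{\left(n \right)} = - n + \sqrt{-16 + n} \left(- \frac{31}{2} - \frac{3 n}{2}\right)$ ($c{\left(n \right)} = \sqrt{\left(-2 + 6 + 4 \left(-5\right)\right) + n} \left(\left(- \frac{31}{2} - \frac{5 n}{2}\right) + n\right) - n = \sqrt{\left(-2 + 6 - 20\right) + n} \left(- \frac{31}{2} - \frac{3 n}{2}\right) - n = \sqrt{-16 + n} \left(- \frac{31}{2} - \frac{3 n}{2}\right) - n = - n + \sqrt{-16 + n} \left(- \frac{31}{2} - \frac{3 n}{2}\right)$)
$\sqrt{2107998 + c{\left(1089 \right)}} = \sqrt{2107998 - \left(1089 + 1649 \sqrt{-16 + 1089}\right)} = \sqrt{2107998 - \left(1089 + 1649 \sqrt{1073}\right)} = \sqrt{2106909 - 1649 \sqrt{1073}}$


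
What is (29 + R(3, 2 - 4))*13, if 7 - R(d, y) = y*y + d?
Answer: 377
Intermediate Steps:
R(d, y) = 7 - d - y² (R(d, y) = 7 - (y*y + d) = 7 - (y² + d) = 7 - (d + y²) = 7 + (-d - y²) = 7 - d - y²)
(29 + R(3, 2 - 4))*13 = (29 + (7 - 1*3 - (2 - 4)²))*13 = (29 + (7 - 3 - 1*(-2)²))*13 = (29 + (7 - 3 - 1*4))*13 = (29 + (7 - 3 - 4))*13 = (29 + 0)*13 = 29*13 = 377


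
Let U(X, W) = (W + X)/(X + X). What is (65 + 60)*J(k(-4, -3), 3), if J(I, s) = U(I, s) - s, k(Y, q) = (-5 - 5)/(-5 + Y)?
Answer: -575/4 ≈ -143.75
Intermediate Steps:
U(X, W) = (W + X)/(2*X) (U(X, W) = (W + X)/((2*X)) = (W + X)*(1/(2*X)) = (W + X)/(2*X))
k(Y, q) = -10/(-5 + Y)
J(I, s) = -s + (I + s)/(2*I) (J(I, s) = (s + I)/(2*I) - s = (I + s)/(2*I) - s = -s + (I + s)/(2*I))
(65 + 60)*J(k(-4, -3), 3) = (65 + 60)*(½ - 1*3 + (½)*3/(-10/(-5 - 4))) = 125*(½ - 3 + (½)*3/(-10/(-9))) = 125*(½ - 3 + (½)*3/(-10*(-⅑))) = 125*(½ - 3 + (½)*3/(10/9)) = 125*(½ - 3 + (½)*3*(9/10)) = 125*(½ - 3 + 27/20) = 125*(-23/20) = -575/4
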